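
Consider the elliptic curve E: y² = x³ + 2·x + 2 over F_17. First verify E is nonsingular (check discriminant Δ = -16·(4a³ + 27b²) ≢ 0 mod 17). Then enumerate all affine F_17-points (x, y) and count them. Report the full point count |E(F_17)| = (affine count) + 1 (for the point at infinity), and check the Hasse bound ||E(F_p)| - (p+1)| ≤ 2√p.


Affine points = {(0, 6), (0, 11), (3, 1), (3, 16), (5, 1), (5, 16), (6, 3), (6, 14), (7, 6), (7, 11), (9, 1), (9, 16), (10, 6), (10, 11), (13, 7), (13, 10), (16, 4), (16, 13)}; affine count = 18; |E(F_17)| = 19.

Discriminant check: Δ ∝ 4a³ + 27b² = 4·2³ + 27·2² = 4·8 + 27·4 ≡ 4 (mod 17). Nonzero ⇒ E is nonsingular.
For each x ∈ F_17, compute rhs = x³ + 2·x + 2 mod 17, then count y ∈ F_17 with y² ≡ rhs.
  x = 0: rhs = 2, matching y values: 6, 11 (2 points).
  x = 1: rhs = 5, matching y values: none (0 points).
  x = 2: rhs = 14, matching y values: none (0 points).
  x = 3: rhs = 1, matching y values: 1, 16 (2 points).
  x = 4: rhs = 6, matching y values: none (0 points).
  x = 5: rhs = 1, matching y values: 1, 16 (2 points).
  x = 6: rhs = 9, matching y values: 3, 14 (2 points).
  x = 7: rhs = 2, matching y values: 6, 11 (2 points).
  x = 8: rhs = 3, matching y values: none (0 points).
  x = 9: rhs = 1, matching y values: 1, 16 (2 points).
  x = 10: rhs = 2, matching y values: 6, 11 (2 points).
  x = 11: rhs = 12, matching y values: none (0 points).
  x = 12: rhs = 3, matching y values: none (0 points).
  x = 13: rhs = 15, matching y values: 7, 10 (2 points).
  x = 14: rhs = 3, matching y values: none (0 points).
  x = 15: rhs = 7, matching y values: none (0 points).
  x = 16: rhs = 16, matching y values: 4, 13 (2 points).
Total affine count: 18.
Full point count |E(F_17)| = 18 + 1 = 19.
Hasse bound: |19 − (17+1)| = |1| = 1 ≤ 2√17 ≈ 8.2462 ✓.


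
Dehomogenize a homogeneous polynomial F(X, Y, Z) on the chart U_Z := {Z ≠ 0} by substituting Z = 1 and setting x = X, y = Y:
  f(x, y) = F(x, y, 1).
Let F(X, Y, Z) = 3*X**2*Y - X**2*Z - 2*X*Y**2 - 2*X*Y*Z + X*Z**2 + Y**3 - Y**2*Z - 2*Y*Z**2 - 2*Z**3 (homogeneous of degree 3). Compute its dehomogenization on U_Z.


f(x, y) = 3*x**2*y - x**2 - 2*x*y**2 - 2*x*y + x + y**3 - y**2 - 2*y - 2

On U_Z we set Z = 1. Each monomial c·X^i·Y^j·Z^k in F becomes c·x^i·y^j·1^k = c·x^i·y^j.
Substituting Z = 1: F(X, Y, 1) = 3*x**2*y - x**2 - 2*x*y**2 - 2*x*y + x + y**3 - y**2 - 2*y - 2.
Note: deg(f) ≤ deg(F) = 3; strict inequality happens when F is divisible by Z (lost terms).


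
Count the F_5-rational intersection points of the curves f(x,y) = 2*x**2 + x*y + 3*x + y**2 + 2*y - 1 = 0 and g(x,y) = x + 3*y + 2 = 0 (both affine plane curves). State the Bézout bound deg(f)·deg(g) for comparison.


Common zeros: {(2, 2), (4, 3)}; count = 2; Bézout bound = 2.

deg(f) = 2, deg(g) = 1, so Bézout bound = 2.
Scan x ∈ F_5. For each x, list the y ∈ F_5 with f(x, y) ≡ 0 and those with g(x, y) ≡ 0 (mod 5); the common zeros in that column are the intersection.
  x = 0: f ≡ 0 at y ∈ ∅; g ≡ 0 at y ∈ {1}; common: ∅.
  x = 1: f ≡ 0 at y ∈ ∅; g ≡ 0 at y ∈ {4}; common: ∅.
  x = 2: f ≡ 0 at y ∈ {2, 4}; g ≡ 0 at y ∈ {2}; common: {2}.
  x = 3: f ≡ 0 at y ∈ {2, 3}; g ≡ 0 at y ∈ {0}; common: ∅.
  x = 4: f ≡ 0 at y ∈ {1, 3}; g ≡ 0 at y ∈ {3}; common: {3}.
Collecting: common zeros = {(2, 2), (4, 3)}, so the count is 2.
Comparison with the Bézout bound: 2 ≤ 2 = deg(f)·deg(g), as expected for curves with no common component (the bound is attained).


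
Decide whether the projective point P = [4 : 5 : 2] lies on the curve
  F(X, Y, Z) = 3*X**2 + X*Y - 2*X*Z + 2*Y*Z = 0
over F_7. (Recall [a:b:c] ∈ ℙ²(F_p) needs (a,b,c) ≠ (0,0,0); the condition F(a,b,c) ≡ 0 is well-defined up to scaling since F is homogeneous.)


F(4,5,2) ≡ 2 (mod 7); P is NOT on the curve.

Evaluate F(4, 5, 2) term-by-term (mod 7).
  3*X**2 ↦ 3·16·1·1 = 48
  X*Y ↦ 1·4·5·1 = 20
  -2*X*Z ↦ -2·4·1·2 = -16
  2*Y*Z ↦ 2·1·5·2 = 20
Sum: F(4, 5, 2) = (48) + (20) + (-16) + (20) = 72.
Reducing mod 7: 72 ≡ 2 (mod 7).
Since F(a, b, c) ≡ 2 ≠ 0 (mod 7), P does NOT lie on the curve.


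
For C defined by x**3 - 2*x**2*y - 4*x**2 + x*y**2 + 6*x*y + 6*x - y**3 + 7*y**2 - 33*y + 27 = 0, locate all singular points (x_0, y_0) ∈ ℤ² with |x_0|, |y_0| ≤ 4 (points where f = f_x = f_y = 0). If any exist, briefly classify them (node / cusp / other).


Singular points: {(3, 3)}; classification: node.

Compute partial derivatives:
  f_x = 3*x**2 - 4*x*y - 8*x + y**2 + 6*y + 6.
  f_y = -2*x**2 + 2*x*y + 6*x - 3*y**2 + 14*y - 33.
Scan x_0 ∈ {−4, ..., 4}. For each x_0, f_y(x_0, y) is a polynomial in y; find its integer roots y ∈ {−4, ..., 4}, then test f_x and f at those candidates.
  x = -4: f_y(-4, y) = -3*y**2 + 6*y - 89; no integer root y with |y| ≤ 4.
  x = -3: f_y(-3, y) = -3*y**2 + 8*y - 69; no integer root y with |y| ≤ 4.
  x = -2: f_y(-2, y) = -3*y**2 + 10*y - 53; no integer root y with |y| ≤ 4.
  x = -1: f_y(-1, y) = -3*y**2 + 12*y - 41; no integer root y with |y| ≤ 4.
  x = 0: f_y(0, y) = -3*y**2 + 14*y - 33; no integer root y with |y| ≤ 4.
  x = 1: f_y(1, y) = -3*y**2 + 16*y - 29; no integer root y with |y| ≤ 4.
  x = 2: f_y(2, y) = -3*y**2 + 18*y - 29; no integer root y with |y| ≤ 4.
  x = 3: f_y(3, y) = -3*y**2 + 20*y - 33; vanishes at y ∈ {3}. (3, 3): f_x = 0, f = 0 — SINGULAR.
  x = 4: f_y(4, y) = -3*y**2 + 22*y - 41; no integer root y with |y| ≤ 4.
Only singular point on the grid: (3, 3).
Classify: substitute x = 3 + u, y = 3 + v and expand: f = u**3 - 2*u**2*v - u**2 + u*v**2 - v**3 + v**2.
No constant or linear terms (consistent with a singular point). Quadratic part: -u**2 + v**2. Cubic part: u**3 - 2*u**2*v + u*v**2 - v**3.
The quadratic part v**2 - u**2 = (v − u)(v + u) splits into two distinct linear factors, so there are two distinct tangent lines y − 3 = ±(x − 3) — this is a node (ordinary double point).
Classification: node.


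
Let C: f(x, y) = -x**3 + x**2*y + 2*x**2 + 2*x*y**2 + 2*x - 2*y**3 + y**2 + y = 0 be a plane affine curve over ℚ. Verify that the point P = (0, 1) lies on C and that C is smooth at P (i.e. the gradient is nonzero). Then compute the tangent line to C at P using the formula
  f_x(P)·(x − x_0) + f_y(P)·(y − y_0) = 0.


Tangent line at P: 4*x - 3*y + 3 = 0.

Step 1: f(0, 1) = 0, so P lies on C.
Step 2: partial derivatives
  f_x(x, y) = -3*x**2 + 2*x*y + 4*x + 2*y**2 + 2, f_y(x, y) = x**2 + 4*x*y - 6*y**2 + 2*y + 1.
  f_x(P) = 4, f_y(P) = -3 (gradient nonzero, so P is smooth).
Step 3: tangent line at P: 4·(x − 0) + -3·(y − 1) = 0.
Expanding: 4*x - 3*y + 3 = 0.


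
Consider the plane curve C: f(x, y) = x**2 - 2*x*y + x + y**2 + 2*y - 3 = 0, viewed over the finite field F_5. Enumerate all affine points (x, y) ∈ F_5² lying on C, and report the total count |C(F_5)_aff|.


Affine F_5-points: {(0, 1), (0, 2), (1, 1), (1, 4), (3, 2)}; count = 5.

For each of the 25 pairs (x, y) ∈ F_5², evaluate f(x, y) mod 5. Record the zeros.
  x = 0: [0↦2, 1↦0, 2↦0, 3↦2, 4↦1]  zeros at y ∈ {1, 2}
  x = 1: [0↦4, 1↦0, 2↦3, 3↦3, 4↦0]  zeros at y ∈ {1, 4}
  x = 2: [0↦3, 1↦2, 2↦3, 3↦1, 4↦1]  zeros at y ∈ ∅
  x = 3: [0↦4, 1↦1, 2↦0, 3↦1, 4↦4]  zeros at y ∈ {2}
  x = 4: [0↦2, 1↦2, 2↦4, 3↦3, 4↦4]  zeros at y ∈ ∅
Collecting zeros: affine points = {(0, 1), (0, 2), (1, 1), (1, 4), (3, 2)}.
Total count |C(F_5)_aff| = 5.


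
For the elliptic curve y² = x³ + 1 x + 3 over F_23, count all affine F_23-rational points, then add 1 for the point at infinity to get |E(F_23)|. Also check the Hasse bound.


Affine points = {(0, 7), (0, 16), (2, 6), (2, 17), (4, 5), (4, 18), (5, 8), (5, 15), (6, 8), (6, 15), (7, 10), (7, 13), (10, 1), (10, 22), (12, 8), (12, 15), (14, 1), (14, 22), (15, 9), (15, 14), (19, 2), (19, 21), (21, 4), (21, 19), (22, 1), (22, 22)}; affine count = 26; |E(F_23)| = 27.

Discriminant check: Δ ∝ 4a³ + 27b² = 4·1³ + 27·3² = 4·1 + 27·9 ≡ 17 (mod 23). Nonzero ⇒ E is nonsingular.
For each x ∈ F_23, compute rhs = x³ + 1·x + 3 mod 23, then count y ∈ F_23 with y² ≡ rhs.
  x = 0: rhs = 3, matching y values: 7, 16 (2 points).
  x = 1: rhs = 5, matching y values: none (0 points).
  x = 2: rhs = 13, matching y values: 6, 17 (2 points).
  x = 3: rhs = 10, matching y values: none (0 points).
  x = 4: rhs = 2, matching y values: 5, 18 (2 points).
  x = 5: rhs = 18, matching y values: 8, 15 (2 points).
  x = 6: rhs = 18, matching y values: 8, 15 (2 points).
  x = 7: rhs = 8, matching y values: 10, 13 (2 points).
  x = 8: rhs = 17, matching y values: none (0 points).
  x = 9: rhs = 5, matching y values: none (0 points).
  x = 10: rhs = 1, matching y values: 1, 22 (2 points).
  x = 11: rhs = 11, matching y values: none (0 points).
  x = 12: rhs = 18, matching y values: 8, 15 (2 points).
  x = 13: rhs = 5, matching y values: none (0 points).
  x = 14: rhs = 1, matching y values: 1, 22 (2 points).
  x = 15: rhs = 12, matching y values: 9, 14 (2 points).
  x = 16: rhs = 21, matching y values: none (0 points).
  x = 17: rhs = 11, matching y values: none (0 points).
  x = 18: rhs = 11, matching y values: none (0 points).
  x = 19: rhs = 4, matching y values: 2, 21 (2 points).
  x = 20: rhs = 19, matching y values: none (0 points).
  x = 21: rhs = 16, matching y values: 4, 19 (2 points).
  x = 22: rhs = 1, matching y values: 1, 22 (2 points).
Total affine count: 26.
Full point count |E(F_23)| = 26 + 1 = 27.
Hasse bound: |27 − (23+1)| = |3| = 3 ≤ 2√23 ≈ 9.5917 ✓.


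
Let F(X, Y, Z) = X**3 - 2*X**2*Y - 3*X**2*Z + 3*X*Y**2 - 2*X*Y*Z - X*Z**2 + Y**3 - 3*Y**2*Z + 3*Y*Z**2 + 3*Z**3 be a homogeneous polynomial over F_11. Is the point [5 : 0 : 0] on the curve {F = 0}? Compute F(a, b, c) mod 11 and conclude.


F(5,0,0) ≡ 4 (mod 11); P is NOT on the curve.

Evaluate F(5, 0, 0) term-by-term (mod 11).
  X**3 ↦ 1·125·1·1 = 125
  -2*X**2*Y ↦ -2·25·0·1 = 0
  -3*X**2*Z ↦ -3·25·1·0 = 0
  3*X*Y**2 ↦ 3·5·0·1 = 0
  -2*X*Y*Z ↦ -2·5·0·0 = 0
  -X*Z**2 ↦ -1·5·1·0 = 0
  Y**3 ↦ 1·1·0·1 = 0
  -3*Y**2*Z ↦ -3·1·0·0 = 0
  3*Y*Z**2 ↦ 3·1·0·0 = 0
  3*Z**3 ↦ 3·1·1·0 = 0
Sum: F(5, 0, 0) = (125) + (0) + (0) + (0) + (0) + (0) + (0) + (0) + (0) + (0) = 125.
Reducing mod 11: 125 ≡ 4 (mod 11).
Since F(a, b, c) ≡ 4 ≠ 0 (mod 11), P does NOT lie on the curve.


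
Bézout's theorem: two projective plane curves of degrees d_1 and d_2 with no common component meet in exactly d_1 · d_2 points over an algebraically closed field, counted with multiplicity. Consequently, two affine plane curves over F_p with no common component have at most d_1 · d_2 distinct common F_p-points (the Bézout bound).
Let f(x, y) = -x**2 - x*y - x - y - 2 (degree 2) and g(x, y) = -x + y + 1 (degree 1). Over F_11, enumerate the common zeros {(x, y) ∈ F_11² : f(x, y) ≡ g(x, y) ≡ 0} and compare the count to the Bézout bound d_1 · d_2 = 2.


Common zeros: {(2, 1), (3, 2)}; count = 2; Bézout bound = 2.

deg(f) = 2, deg(g) = 1, so Bézout bound = 2.
Scan x ∈ F_11. For each x, list the y ∈ F_11 with f(x, y) ≡ 0 and those with g(x, y) ≡ 0 (mod 11); the common zeros in that column are the intersection.
  x = 0: f ≡ 0 at y ∈ {9}; g ≡ 0 at y ∈ {10}; common: ∅.
  x = 1: f ≡ 0 at y ∈ {9}; g ≡ 0 at y ∈ {0}; common: ∅.
  x = 2: f ≡ 0 at y ∈ {1}; g ≡ 0 at y ∈ {1}; common: {1}.
  x = 3: f ≡ 0 at y ∈ {2}; g ≡ 0 at y ∈ {2}; common: {2}.
  x = 4: f ≡ 0 at y ∈ {0}; g ≡ 0 at y ∈ {3}; common: ∅.
  x = 5: f ≡ 0 at y ∈ {2}; g ≡ 0 at y ∈ {4}; common: ∅.
  x = 6: f ≡ 0 at y ∈ {0}; g ≡ 0 at y ∈ {5}; common: ∅.
  x = 7: f ≡ 0 at y ∈ {1}; g ≡ 0 at y ∈ {6}; common: ∅.
  x = 8: f ≡ 0 at y ∈ {4}; g ≡ 0 at y ∈ {7}; common: ∅.
  x = 9: f ≡ 0 at y ∈ {4}; g ≡ 0 at y ∈ {8}; common: ∅.
  x = 10: f ≡ 0 at y ∈ ∅; g ≡ 0 at y ∈ {9}; common: ∅.
Collecting: common zeros = {(2, 1), (3, 2)}, so the count is 2.
Comparison with the Bézout bound: 2 ≤ 2 = deg(f)·deg(g), as expected for curves with no common component (the bound is attained).


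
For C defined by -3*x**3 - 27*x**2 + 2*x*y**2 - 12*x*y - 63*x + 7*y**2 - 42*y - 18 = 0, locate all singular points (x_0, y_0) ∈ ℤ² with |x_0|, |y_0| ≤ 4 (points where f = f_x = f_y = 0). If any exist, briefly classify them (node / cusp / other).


Singular points: {(-3, 3)}; classification: cusp.

Compute partial derivatives:
  f_x = -9*x**2 - 54*x + 2*y**2 - 12*y - 63.
  f_y = 4*x*y - 12*x + 14*y - 42.
Scan x_0 ∈ {−4, ..., 4}. For each x_0, f_y(x_0, y) is a polynomial in y; find its integer roots y ∈ {−4, ..., 4}, then test f_x and f at those candidates.
  x = -4: f_y(-4, y) = 6 - 2*y; vanishes at y ∈ {3}. (-4, 3): f_x = -9 ≠ 0.
  x = -3: f_y(-3, y) = 2*y - 6; vanishes at y ∈ {3}. (-3, 3): f_x = 0, f = 0 — SINGULAR.
  x = -2: f_y(-2, y) = 6*y - 18; vanishes at y ∈ {3}. (-2, 3): f_x = -9 ≠ 0.
  x = -1: f_y(-1, y) = 10*y - 30; vanishes at y ∈ {3}. (-1, 3): f_x = -36 ≠ 0.
  x = 0: f_y(0, y) = 14*y - 42; vanishes at y ∈ {3}. (0, 3): f_x = -81 ≠ 0.
  x = 1: f_y(1, y) = 18*y - 54; vanishes at y ∈ {3}. (1, 3): f_x = -144 ≠ 0.
  x = 2: f_y(2, y) = 22*y - 66; vanishes at y ∈ {3}. (2, 3): f_x = -225 ≠ 0.
  x = 3: f_y(3, y) = 26*y - 78; vanishes at y ∈ {3}. (3, 3): f_x = -324 ≠ 0.
  x = 4: f_y(4, y) = 30*y - 90; vanishes at y ∈ {3}. (4, 3): f_x = -441 ≠ 0.
Only singular point on the grid: (-3, 3).
Classify: substitute x = -3 + u, y = 3 + v and expand: f = -3*u**3 + 2*u*v**2 + v**2.
No constant or linear terms (consistent with a singular point). Quadratic part: v**2. Cubic part: -3*u**3 + 2*u*v**2.
The quadratic part v**2 is a perfect square, so there is a single (double) tangent line v = 0, i.e. y = 3. Restricting the cubic part to that line (v = 0) leaves -3*u**3 ≠ 0, so f is not divisible by v and the branch is v² ≈ 3*u**3 to lowest order — this is a cusp.
Classification: cusp.


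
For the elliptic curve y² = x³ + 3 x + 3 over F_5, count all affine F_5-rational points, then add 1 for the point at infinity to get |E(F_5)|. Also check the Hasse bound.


Affine points = {(3, 2), (3, 3), (4, 2), (4, 3)}; affine count = 4; |E(F_5)| = 5.

Discriminant check: Δ ∝ 4a³ + 27b² = 4·3³ + 27·3² = 4·27 + 27·9 ≡ 1 (mod 5). Nonzero ⇒ E is nonsingular.
For each x ∈ F_5, compute rhs = x³ + 3·x + 3 mod 5, then count y ∈ F_5 with y² ≡ rhs.
  x = 0: rhs = 3, matching y values: none (0 points).
  x = 1: rhs = 2, matching y values: none (0 points).
  x = 2: rhs = 2, matching y values: none (0 points).
  x = 3: rhs = 4, matching y values: 2, 3 (2 points).
  x = 4: rhs = 4, matching y values: 2, 3 (2 points).
Total affine count: 4.
Full point count |E(F_5)| = 4 + 1 = 5.
Hasse bound: |5 − (5+1)| = |-1| = 1 ≤ 2√5 ≈ 4.4721 ✓.


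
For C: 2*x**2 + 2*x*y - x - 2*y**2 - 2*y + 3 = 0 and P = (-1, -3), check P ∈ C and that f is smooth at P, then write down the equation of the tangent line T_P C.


Tangent line at P: -11*x + 8*y + 13 = 0.

Step 1: f(-1, -3) = 0, so P lies on C.
Step 2: partial derivatives
  f_x(x, y) = 4*x + 2*y - 1, f_y(x, y) = 2*x - 4*y - 2.
  f_x(P) = -11, f_y(P) = 8 (gradient nonzero, so P is smooth).
Step 3: tangent line at P: -11·(x − -1) + 8·(y − -3) = 0.
Expanding: -11*x + 8*y + 13 = 0.


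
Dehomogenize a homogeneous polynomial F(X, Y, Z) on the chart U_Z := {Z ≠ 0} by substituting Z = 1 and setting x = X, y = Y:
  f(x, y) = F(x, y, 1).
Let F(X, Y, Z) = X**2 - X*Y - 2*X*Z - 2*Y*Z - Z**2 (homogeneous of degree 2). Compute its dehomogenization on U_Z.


f(x, y) = x**2 - x*y - 2*x - 2*y - 1

On U_Z we set Z = 1. Each monomial c·X^i·Y^j·Z^k in F becomes c·x^i·y^j·1^k = c·x^i·y^j.
Substituting Z = 1: F(X, Y, 1) = x**2 - x*y - 2*x - 2*y - 1.
Note: deg(f) ≤ deg(F) = 2; strict inequality happens when F is divisible by Z (lost terms).


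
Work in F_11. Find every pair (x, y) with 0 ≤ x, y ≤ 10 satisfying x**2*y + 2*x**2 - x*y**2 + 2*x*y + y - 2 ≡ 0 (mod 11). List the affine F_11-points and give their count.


Affine F_11-points: {(0, 2), (1, 0), (1, 4), (4, 4), (4, 5), (5, 7), (5, 9), (6, 5), (8, 3), (10, 0)}; count = 10.

For each of the 121 pairs (x, y) ∈ F_11², evaluate f(x, y) mod 11. Record the zeros.
  x = 0: [0↦9, 1↦10, 2↦0, 3↦1, 4↦2, 5↦3, 6↦4, 7↦5, 8↦6, 9↦7, 10↦8]  zeros at y ∈ {2}
  x = 1: [0↦0, 1↦3, 2↦4, 3↦3, 4↦0, 5↦6, 6↦10, 7↦1, 8↦1, 9↦10, 10↦6]  zeros at y ∈ {0, 4}
  x = 2: [0↦6, 1↦2, 2↦5, 3↦4, 4↦10, 5↦1, 6↦10, 7↦4, 8↦5, 9↦2, 10↦6]  zeros at y ∈ ∅
  x = 3: [0↦5, 1↦7, 2↦3, 3↦4, 4↦10, 5↦10, 6↦4, 7↦3, 8↦7, 9↦5, 10↦8]  zeros at y ∈ ∅
  x = 4: [0↦8, 1↦7, 2↦9, 3↦3, 4↦0, 5↦0, 6↦3, 7↦9, 8↦7, 9↦8, 10↦1]  zeros at y ∈ {4, 5}
  x = 5: [0↦4, 1↦2, 2↦1, 3↦1, 4↦2, 5↦4, 6↦7, 7↦0, 8↦5, 9↦0, 10↦7]  zeros at y ∈ {7, 9}
  x = 6: [0↦4, 1↦3, 2↦1, 3↦9, 4↦5, 5↦0, 6↦5, 7↦9, 8↦1, 9↦3, 10↦4]  zeros at y ∈ {5}
  x = 7: [0↦8, 1↦10, 2↦9, 3↦5, 4↦9, 5↦10, 6↦8, 7↦3, 8↦6, 9↦6, 10↦3]  zeros at y ∈ ∅
  x = 8: [0↦5, 1↦1, 2↦3, 3↦0, 4↦3, 5↦1, 6↦5, 7↦4, 8↦9, 9↦9, 10↦4]  zeros at y ∈ {3}
  x = 9: [0↦6, 1↦9, 2↦5, 3↦5, 4↦9, 5↦6, 6↦7, 7↦1, 8↦10, 9↦1, 10↦7]  zeros at y ∈ ∅
  x = 10: [0↦0, 1↦1, 2↦4, 3↦9, 4↦5, 5↦3, 6↦3, 7↦5, 8↦9, 9↦4, 10↦1]  zeros at y ∈ {0}
Collecting zeros: affine points = {(0, 2), (1, 0), (1, 4), (4, 4), (4, 5), (5, 7), (5, 9), (6, 5), (8, 3), (10, 0)}.
Total count |C(F_11)_aff| = 10.


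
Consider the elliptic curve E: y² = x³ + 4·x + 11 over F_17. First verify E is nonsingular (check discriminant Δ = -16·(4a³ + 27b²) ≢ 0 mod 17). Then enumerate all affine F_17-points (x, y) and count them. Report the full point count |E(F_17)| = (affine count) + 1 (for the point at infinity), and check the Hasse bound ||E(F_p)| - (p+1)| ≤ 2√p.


Affine points = {(1, 4), (1, 13), (3, 4), (3, 13), (6, 8), (6, 9), (7, 5), (7, 12), (11, 3), (11, 14), (12, 6), (12, 11), (13, 4), (13, 13)}; affine count = 14; |E(F_17)| = 15.

Discriminant check: Δ ∝ 4a³ + 27b² = 4·4³ + 27·11² = 4·64 + 27·121 ≡ 4 (mod 17). Nonzero ⇒ E is nonsingular.
For each x ∈ F_17, compute rhs = x³ + 4·x + 11 mod 17, then count y ∈ F_17 with y² ≡ rhs.
  x = 0: rhs = 11, matching y values: none (0 points).
  x = 1: rhs = 16, matching y values: 4, 13 (2 points).
  x = 2: rhs = 10, matching y values: none (0 points).
  x = 3: rhs = 16, matching y values: 4, 13 (2 points).
  x = 4: rhs = 6, matching y values: none (0 points).
  x = 5: rhs = 3, matching y values: none (0 points).
  x = 6: rhs = 13, matching y values: 8, 9 (2 points).
  x = 7: rhs = 8, matching y values: 5, 12 (2 points).
  x = 8: rhs = 11, matching y values: none (0 points).
  x = 9: rhs = 11, matching y values: none (0 points).
  x = 10: rhs = 14, matching y values: none (0 points).
  x = 11: rhs = 9, matching y values: 3, 14 (2 points).
  x = 12: rhs = 2, matching y values: 6, 11 (2 points).
  x = 13: rhs = 16, matching y values: 4, 13 (2 points).
  x = 14: rhs = 6, matching y values: none (0 points).
  x = 15: rhs = 12, matching y values: none (0 points).
  x = 16: rhs = 6, matching y values: none (0 points).
Total affine count: 14.
Full point count |E(F_17)| = 14 + 1 = 15.
Hasse bound: |15 − (17+1)| = |-3| = 3 ≤ 2√17 ≈ 8.2462 ✓.


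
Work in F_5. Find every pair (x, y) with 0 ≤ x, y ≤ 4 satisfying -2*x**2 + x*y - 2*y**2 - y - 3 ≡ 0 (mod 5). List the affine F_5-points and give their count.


Affine F_5-points: {(1, 0), (3, 2), (3, 4), (4, 0), (4, 4)}; count = 5.

For each of the 25 pairs (x, y) ∈ F_5², evaluate f(x, y) mod 5. Record the zeros.
  x = 0: [0↦2, 1↦4, 2↦2, 3↦1, 4↦1]  zeros at y ∈ ∅
  x = 1: [0↦0, 1↦3, 2↦2, 3↦2, 4↦3]  zeros at y ∈ {0}
  x = 2: [0↦4, 1↦3, 2↦3, 3↦4, 4↦1]  zeros at y ∈ ∅
  x = 3: [0↦4, 1↦4, 2↦0, 3↦2, 4↦0]  zeros at y ∈ {2, 4}
  x = 4: [0↦0, 1↦1, 2↦3, 3↦1, 4↦0]  zeros at y ∈ {0, 4}
Collecting zeros: affine points = {(1, 0), (3, 2), (3, 4), (4, 0), (4, 4)}.
Total count |C(F_5)_aff| = 5.


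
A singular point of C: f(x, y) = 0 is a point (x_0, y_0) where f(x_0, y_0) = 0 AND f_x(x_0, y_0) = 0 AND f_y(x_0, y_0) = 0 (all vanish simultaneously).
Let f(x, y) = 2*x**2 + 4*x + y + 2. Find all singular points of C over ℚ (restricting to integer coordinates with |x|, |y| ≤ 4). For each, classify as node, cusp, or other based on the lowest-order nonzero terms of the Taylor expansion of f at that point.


No singular points in the scanned grid; C is smooth there.

Compute partial derivatives:
  f_x = 4*x + 4.
  f_y = 1.
f_y = 1 is a nonzero constant, so f_y never vanishes: no point (x, y) can satisfy f = f_x = f_y = 0. In particular no (x, y) ∈ {−4, ..., 4}² is singular; the curve is smooth.


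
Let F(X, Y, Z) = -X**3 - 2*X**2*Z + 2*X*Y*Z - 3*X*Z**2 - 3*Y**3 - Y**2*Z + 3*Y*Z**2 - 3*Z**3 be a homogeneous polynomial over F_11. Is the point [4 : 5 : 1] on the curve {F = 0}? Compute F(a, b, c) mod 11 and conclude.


F(4,5,1) ≡ 6 (mod 11); P is NOT on the curve.

Evaluate F(4, 5, 1) term-by-term (mod 11).
  -X**3 ↦ -1·64·1·1 = -64
  -2*X**2*Z ↦ -2·16·1·1 = -32
  2*X*Y*Z ↦ 2·4·5·1 = 40
  -3*X*Z**2 ↦ -3·4·1·1 = -12
  -3*Y**3 ↦ -3·1·125·1 = -375
  -Y**2*Z ↦ -1·1·25·1 = -25
  3*Y*Z**2 ↦ 3·1·5·1 = 15
  -3*Z**3 ↦ -3·1·1·1 = -3
Sum: F(4, 5, 1) = (-64) + (-32) + (40) + (-12) + (-375) + (-25) + (15) + (-3) = -456.
Reducing mod 11: -456 ≡ 6 (mod 11).
Since F(a, b, c) ≡ 6 ≠ 0 (mod 11), P does NOT lie on the curve.


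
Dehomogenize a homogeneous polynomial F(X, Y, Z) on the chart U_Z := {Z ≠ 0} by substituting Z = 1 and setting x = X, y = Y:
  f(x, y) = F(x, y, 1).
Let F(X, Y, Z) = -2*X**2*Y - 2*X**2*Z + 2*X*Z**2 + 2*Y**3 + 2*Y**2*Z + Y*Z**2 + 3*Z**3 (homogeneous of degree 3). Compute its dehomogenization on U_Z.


f(x, y) = -2*x**2*y - 2*x**2 + 2*x + 2*y**3 + 2*y**2 + y + 3

On U_Z we set Z = 1. Each monomial c·X^i·Y^j·Z^k in F becomes c·x^i·y^j·1^k = c·x^i·y^j.
Substituting Z = 1: F(X, Y, 1) = -2*x**2*y - 2*x**2 + 2*x + 2*y**3 + 2*y**2 + y + 3.
Note: deg(f) ≤ deg(F) = 3; strict inequality happens when F is divisible by Z (lost terms).


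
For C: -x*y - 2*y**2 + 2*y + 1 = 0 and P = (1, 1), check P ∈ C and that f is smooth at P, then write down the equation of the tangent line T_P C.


Tangent line at P: -x - 3*y + 4 = 0.

Step 1: f(1, 1) = 0, so P lies on C.
Step 2: partial derivatives
  f_x(x, y) = -y, f_y(x, y) = -x - 4*y + 2.
  f_x(P) = -1, f_y(P) = -3 (gradient nonzero, so P is smooth).
Step 3: tangent line at P: -1·(x − 1) + -3·(y − 1) = 0.
Expanding: -x - 3*y + 4 = 0.


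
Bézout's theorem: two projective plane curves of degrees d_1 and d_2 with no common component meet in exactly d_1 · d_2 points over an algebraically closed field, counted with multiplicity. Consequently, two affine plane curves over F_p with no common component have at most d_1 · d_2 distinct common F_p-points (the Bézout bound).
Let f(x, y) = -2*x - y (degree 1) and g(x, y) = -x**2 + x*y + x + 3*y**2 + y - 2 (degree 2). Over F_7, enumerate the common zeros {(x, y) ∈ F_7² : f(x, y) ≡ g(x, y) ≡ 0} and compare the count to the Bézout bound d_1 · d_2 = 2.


Common zeros: ∅; count = 0; Bézout bound = 2.

deg(f) = 1, deg(g) = 2, so Bézout bound = 2.
Scan x ∈ F_7. For each x, list the y ∈ F_7 with f(x, y) ≡ 0 and those with g(x, y) ≡ 0 (mod 7); the common zeros in that column are the intersection.
  x = 0: f ≡ 0 at y ∈ {0}; g ≡ 0 at y ∈ {3, 6}; common: ∅.
  x = 1: f ≡ 0 at y ∈ {5}; g ≡ 0 at y ∈ {2}; common: ∅.
  x = 2: f ≡ 0 at y ∈ {3}; g ≡ 0 at y ∈ {2, 4}; common: ∅.
  x = 3: f ≡ 0 at y ∈ {1}; g ≡ 0 at y ∈ {4}; common: ∅.
  x = 4: f ≡ 0 at y ∈ {6}; g ≡ 0 at y ∈ {0, 3}; common: ∅.
  x = 5: f ≡ 0 at y ∈ {4}; g ≡ 0 at y ∈ ∅; common: ∅.
  x = 6: f ≡ 0 at y ∈ {2}; g ≡ 0 at y ∈ ∅; common: ∅.
Collecting: common zeros = ∅, so the count is 0.
Comparison with the Bézout bound: 0 ≤ 2 = deg(f)·deg(g), as expected for curves with no common component (the affine F_7-count falls short of the bound because intersections may lie at infinity, over extension fields, or carry multiplicity).


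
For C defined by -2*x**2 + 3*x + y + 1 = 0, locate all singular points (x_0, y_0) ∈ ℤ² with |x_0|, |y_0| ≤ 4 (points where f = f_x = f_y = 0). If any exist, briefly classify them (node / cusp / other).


No singular points in the scanned grid; C is smooth there.

Compute partial derivatives:
  f_x = 3 - 4*x.
  f_y = 1.
f_y = 1 is a nonzero constant, so f_y never vanishes: no point (x, y) can satisfy f = f_x = f_y = 0. In particular no (x, y) ∈ {−4, ..., 4}² is singular; the curve is smooth.


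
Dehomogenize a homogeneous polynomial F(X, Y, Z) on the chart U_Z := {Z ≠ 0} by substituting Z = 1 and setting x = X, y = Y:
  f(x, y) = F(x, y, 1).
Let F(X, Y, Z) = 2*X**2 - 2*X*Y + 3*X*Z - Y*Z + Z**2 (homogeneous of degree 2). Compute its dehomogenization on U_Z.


f(x, y) = 2*x**2 - 2*x*y + 3*x - y + 1

On U_Z we set Z = 1. Each monomial c·X^i·Y^j·Z^k in F becomes c·x^i·y^j·1^k = c·x^i·y^j.
Substituting Z = 1: F(X, Y, 1) = 2*x**2 - 2*x*y + 3*x - y + 1.
Note: deg(f) ≤ deg(F) = 2; strict inequality happens when F is divisible by Z (lost terms).


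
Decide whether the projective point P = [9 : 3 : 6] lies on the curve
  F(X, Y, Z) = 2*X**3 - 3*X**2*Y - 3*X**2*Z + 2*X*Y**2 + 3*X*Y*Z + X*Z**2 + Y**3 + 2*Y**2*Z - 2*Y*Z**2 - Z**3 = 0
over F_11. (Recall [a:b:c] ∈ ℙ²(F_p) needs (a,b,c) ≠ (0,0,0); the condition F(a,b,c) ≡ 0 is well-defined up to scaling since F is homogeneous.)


F(9,3,6) ≡ 1 (mod 11); P is NOT on the curve.

Evaluate F(9, 3, 6) term-by-term (mod 11).
  2*X**3 ↦ 2·729·1·1 = 1458
  -3*X**2*Y ↦ -3·81·3·1 = -729
  -3*X**2*Z ↦ -3·81·1·6 = -1458
  2*X*Y**2 ↦ 2·9·9·1 = 162
  3*X*Y*Z ↦ 3·9·3·6 = 486
  X*Z**2 ↦ 1·9·1·36 = 324
  Y**3 ↦ 1·1·27·1 = 27
  2*Y**2*Z ↦ 2·1·9·6 = 108
  -2*Y*Z**2 ↦ -2·1·3·36 = -216
  -Z**3 ↦ -1·1·1·216 = -216
Sum: F(9, 3, 6) = (1458) + (-729) + (-1458) + (162) + (486) + (324) + (27) + (108) + (-216) + (-216) = -54.
Reducing mod 11: -54 ≡ 1 (mod 11).
Since F(a, b, c) ≡ 1 ≠ 0 (mod 11), P does NOT lie on the curve.


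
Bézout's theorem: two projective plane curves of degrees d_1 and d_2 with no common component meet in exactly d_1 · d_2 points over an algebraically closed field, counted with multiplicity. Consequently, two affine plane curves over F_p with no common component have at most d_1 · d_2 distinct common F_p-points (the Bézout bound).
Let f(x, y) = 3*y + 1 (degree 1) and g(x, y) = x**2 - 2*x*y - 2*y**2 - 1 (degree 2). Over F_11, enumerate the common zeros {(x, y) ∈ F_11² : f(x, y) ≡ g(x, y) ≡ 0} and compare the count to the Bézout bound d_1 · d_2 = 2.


Common zeros: {(0, 7), (3, 7)}; count = 2; Bézout bound = 2.

deg(f) = 1, deg(g) = 2, so Bézout bound = 2.
Scan x ∈ F_11. For each x, list the y ∈ F_11 with f(x, y) ≡ 0 and those with g(x, y) ≡ 0 (mod 11); the common zeros in that column are the intersection.
  x = 0: f ≡ 0 at y ∈ {7}; g ≡ 0 at y ∈ {4, 7}; common: {7}.
  x = 1: f ≡ 0 at y ∈ {7}; g ≡ 0 at y ∈ {0, 10}; common: ∅.
  x = 2: f ≡ 0 at y ∈ {7}; g ≡ 0 at y ∈ ∅; common: ∅.
  x = 3: f ≡ 0 at y ∈ {7}; g ≡ 0 at y ∈ {1, 7}; common: {7}.
  x = 4: f ≡ 0 at y ∈ {7}; g ≡ 0 at y ∈ ∅; common: ∅.
  x = 5: f ≡ 0 at y ∈ {7}; g ≡ 0 at y ∈ ∅; common: ∅.
  x = 6: f ≡ 0 at y ∈ {7}; g ≡ 0 at y ∈ ∅; common: ∅.
  x = 7: f ≡ 0 at y ∈ {7}; g ≡ 0 at y ∈ ∅; common: ∅.
  x = 8: f ≡ 0 at y ∈ {7}; g ≡ 0 at y ∈ {4, 10}; common: ∅.
  x = 9: f ≡ 0 at y ∈ {7}; g ≡ 0 at y ∈ ∅; common: ∅.
  x = 10: f ≡ 0 at y ∈ {7}; g ≡ 0 at y ∈ {0, 1}; common: ∅.
Collecting: common zeros = {(0, 7), (3, 7)}, so the count is 2.
Comparison with the Bézout bound: 2 ≤ 2 = deg(f)·deg(g), as expected for curves with no common component (the bound is attained).


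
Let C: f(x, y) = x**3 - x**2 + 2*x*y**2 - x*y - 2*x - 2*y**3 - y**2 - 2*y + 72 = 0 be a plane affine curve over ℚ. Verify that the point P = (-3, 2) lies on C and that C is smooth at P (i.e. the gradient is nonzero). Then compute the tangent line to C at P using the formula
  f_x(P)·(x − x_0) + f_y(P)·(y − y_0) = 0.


Tangent line at P: 37*x - 51*y + 213 = 0.

Step 1: f(-3, 2) = 0, so P lies on C.
Step 2: partial derivatives
  f_x(x, y) = 3*x**2 - 2*x + 2*y**2 - y - 2, f_y(x, y) = 4*x*y - x - 6*y**2 - 2*y - 2.
  f_x(P) = 37, f_y(P) = -51 (gradient nonzero, so P is smooth).
Step 3: tangent line at P: 37·(x − -3) + -51·(y − 2) = 0.
Expanding: 37*x - 51*y + 213 = 0.


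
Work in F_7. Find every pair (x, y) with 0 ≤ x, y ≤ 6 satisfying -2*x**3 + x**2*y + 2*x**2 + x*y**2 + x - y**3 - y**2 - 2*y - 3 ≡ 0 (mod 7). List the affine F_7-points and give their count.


Affine F_7-points: {(0, 1), (0, 4), (1, 4), (1, 6), (2, 1), (2, 3), (2, 4), (3, 1), (4, 2), (4, 6), (6, 0), (6, 6)}; count = 12.

For each of the 49 pairs (x, y) ∈ F_7², evaluate f(x, y) mod 7. Record the zeros.
  x = 0: [0↦4, 1↦0, 2↦2, 3↦4, 4↦0, 5↦5, 6↦6]  zeros at y ∈ {1, 4}
  x = 1: [0↦5, 1↦3, 2↦2, 3↦3, 4↦0, 5↦1, 6↦0]  zeros at y ∈ {4, 6}
  x = 2: [0↦5, 1↦0, 2↦5, 3↦0, 4↦0, 5↦6, 6↦5]  zeros at y ∈ {1, 3, 4}
  x = 3: [0↦6, 1↦0, 2↦6, 3↦4, 4↦2, 5↦1, 6↦2]  zeros at y ∈ {1}
  x = 4: [0↦3, 1↦5, 2↦0, 3↦3, 4↦1, 5↦2, 6↦0]  zeros at y ∈ {2, 6}
  x = 5: [0↦5, 1↦3, 2↦3, 3↦6, 4↦6, 5↦4, 6↦1]  zeros at y ∈ ∅
  x = 6: [0↦0, 1↦3, 2↦3, 3↦1, 4↦5, 5↦2, 6↦0]  zeros at y ∈ {0, 6}
Collecting zeros: affine points = {(0, 1), (0, 4), (1, 4), (1, 6), (2, 1), (2, 3), (2, 4), (3, 1), (4, 2), (4, 6), (6, 0), (6, 6)}.
Total count |C(F_7)_aff| = 12.


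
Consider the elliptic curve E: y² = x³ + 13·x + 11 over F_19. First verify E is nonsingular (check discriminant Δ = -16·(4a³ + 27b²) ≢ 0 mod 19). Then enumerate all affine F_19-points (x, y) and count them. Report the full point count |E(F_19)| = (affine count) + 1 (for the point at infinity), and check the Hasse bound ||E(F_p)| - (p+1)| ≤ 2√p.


Affine points = {(0, 7), (0, 12), (1, 5), (1, 14), (2, 8), (2, 11), (3, 1), (3, 18), (5, 7), (5, 12), (6, 1), (6, 18), (8, 0), (10, 1), (10, 18), (14, 7), (14, 12), (15, 3), (15, 16), (18, 4), (18, 15)}; affine count = 21; |E(F_19)| = 22.

Discriminant check: Δ ∝ 4a³ + 27b² = 4·13³ + 27·11² = 4·2197 + 27·121 ≡ 9 (mod 19). Nonzero ⇒ E is nonsingular.
For each x ∈ F_19, compute rhs = x³ + 13·x + 11 mod 19, then count y ∈ F_19 with y² ≡ rhs.
  x = 0: rhs = 11, matching y values: 7, 12 (2 points).
  x = 1: rhs = 6, matching y values: 5, 14 (2 points).
  x = 2: rhs = 7, matching y values: 8, 11 (2 points).
  x = 3: rhs = 1, matching y values: 1, 18 (2 points).
  x = 4: rhs = 13, matching y values: none (0 points).
  x = 5: rhs = 11, matching y values: 7, 12 (2 points).
  x = 6: rhs = 1, matching y values: 1, 18 (2 points).
  x = 7: rhs = 8, matching y values: none (0 points).
  x = 8: rhs = 0, matching y values: 0 (1 points).
  x = 9: rhs = 2, matching y values: none (0 points).
  x = 10: rhs = 1, matching y values: 1, 18 (2 points).
  x = 11: rhs = 3, matching y values: none (0 points).
  x = 12: rhs = 14, matching y values: none (0 points).
  x = 13: rhs = 2, matching y values: none (0 points).
  x = 14: rhs = 11, matching y values: 7, 12 (2 points).
  x = 15: rhs = 9, matching y values: 3, 16 (2 points).
  x = 16: rhs = 2, matching y values: none (0 points).
  x = 17: rhs = 15, matching y values: none (0 points).
  x = 18: rhs = 16, matching y values: 4, 15 (2 points).
Total affine count: 21.
Full point count |E(F_19)| = 21 + 1 = 22.
Hasse bound: |22 − (19+1)| = |2| = 2 ≤ 2√19 ≈ 8.7178 ✓.


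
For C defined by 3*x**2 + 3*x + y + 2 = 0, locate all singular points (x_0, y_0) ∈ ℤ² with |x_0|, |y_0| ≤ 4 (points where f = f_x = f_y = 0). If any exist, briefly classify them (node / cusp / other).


No singular points in the scanned grid; C is smooth there.

Compute partial derivatives:
  f_x = 6*x + 3.
  f_y = 1.
f_y = 1 is a nonzero constant, so f_y never vanishes: no point (x, y) can satisfy f = f_x = f_y = 0. In particular no (x, y) ∈ {−4, ..., 4}² is singular; the curve is smooth.


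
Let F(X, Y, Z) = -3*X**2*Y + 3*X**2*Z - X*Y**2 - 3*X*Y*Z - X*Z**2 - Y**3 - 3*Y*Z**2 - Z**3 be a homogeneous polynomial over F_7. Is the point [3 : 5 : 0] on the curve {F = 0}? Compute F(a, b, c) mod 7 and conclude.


F(3,5,0) ≡ 1 (mod 7); P is NOT on the curve.

Evaluate F(3, 5, 0) term-by-term (mod 7).
  -3*X**2*Y ↦ -3·9·5·1 = -135
  3*X**2*Z ↦ 3·9·1·0 = 0
  -X*Y**2 ↦ -1·3·25·1 = -75
  -3*X*Y*Z ↦ -3·3·5·0 = 0
  -X*Z**2 ↦ -1·3·1·0 = 0
  -Y**3 ↦ -1·1·125·1 = -125
  -3*Y*Z**2 ↦ -3·1·5·0 = 0
  -Z**3 ↦ -1·1·1·0 = 0
Sum: F(3, 5, 0) = (-135) + (0) + (-75) + (0) + (0) + (-125) + (0) + (0) = -335.
Reducing mod 7: -335 ≡ 1 (mod 7).
Since F(a, b, c) ≡ 1 ≠ 0 (mod 7), P does NOT lie on the curve.


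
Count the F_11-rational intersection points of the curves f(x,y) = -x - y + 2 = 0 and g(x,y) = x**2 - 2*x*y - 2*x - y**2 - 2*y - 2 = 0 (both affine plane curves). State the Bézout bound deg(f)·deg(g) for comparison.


Common zeros: {(4, 9), (7, 6)}; count = 2; Bézout bound = 2.

deg(f) = 1, deg(g) = 2, so Bézout bound = 2.
Scan x ∈ F_11. For each x, list the y ∈ F_11 with f(x, y) ≡ 0 and those with g(x, y) ≡ 0 (mod 11); the common zeros in that column are the intersection.
  x = 0: f ≡ 0 at y ∈ {2}; g ≡ 0 at y ∈ ∅; common: ∅.
  x = 1: f ≡ 0 at y ∈ {1}; g ≡ 0 at y ∈ {8, 10}; common: ∅.
  x = 2: f ≡ 0 at y ∈ {0}; g ≡ 0 at y ∈ ∅; common: ∅.
  x = 3: f ≡ 0 at y ∈ {10}; g ≡ 0 at y ∈ ∅; common: ∅.
  x = 4: f ≡ 0 at y ∈ {9}; g ≡ 0 at y ∈ {3, 9}; common: {9}.
  x = 5: f ≡ 0 at y ∈ {8}; g ≡ 0 at y ∈ {1, 9}; common: ∅.
  x = 6: f ≡ 0 at y ∈ {7}; g ≡ 0 at y ∈ {0, 8}; common: ∅.
  x = 7: f ≡ 0 at y ∈ {6}; g ≡ 0 at y ∈ {0, 6}; common: {6}.
  x = 8: f ≡ 0 at y ∈ {5}; g ≡ 0 at y ∈ ∅; common: ∅.
  x = 9: f ≡ 0 at y ∈ {4}; g ≡ 0 at y ∈ ∅; common: ∅.
  x = 10: f ≡ 0 at y ∈ {3}; g ≡ 0 at y ∈ {1, 10}; common: ∅.
Collecting: common zeros = {(4, 9), (7, 6)}, so the count is 2.
Comparison with the Bézout bound: 2 ≤ 2 = deg(f)·deg(g), as expected for curves with no common component (the bound is attained).


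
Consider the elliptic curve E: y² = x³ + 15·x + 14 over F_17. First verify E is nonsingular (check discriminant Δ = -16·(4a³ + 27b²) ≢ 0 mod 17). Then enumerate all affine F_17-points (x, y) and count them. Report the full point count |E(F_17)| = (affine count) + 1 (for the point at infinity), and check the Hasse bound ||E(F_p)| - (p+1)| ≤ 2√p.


Affine points = {(1, 8), (1, 9), (2, 1), (2, 16), (3, 1), (3, 16), (4, 6), (4, 11), (8, 0), (10, 5), (10, 12), (12, 1), (12, 16), (13, 3), (13, 14), (16, 7), (16, 10)}; affine count = 17; |E(F_17)| = 18.

Discriminant check: Δ ∝ 4a³ + 27b² = 4·15³ + 27·14² = 4·3375 + 27·196 ≡ 7 (mod 17). Nonzero ⇒ E is nonsingular.
For each x ∈ F_17, compute rhs = x³ + 15·x + 14 mod 17, then count y ∈ F_17 with y² ≡ rhs.
  x = 0: rhs = 14, matching y values: none (0 points).
  x = 1: rhs = 13, matching y values: 8, 9 (2 points).
  x = 2: rhs = 1, matching y values: 1, 16 (2 points).
  x = 3: rhs = 1, matching y values: 1, 16 (2 points).
  x = 4: rhs = 2, matching y values: 6, 11 (2 points).
  x = 5: rhs = 10, matching y values: none (0 points).
  x = 6: rhs = 14, matching y values: none (0 points).
  x = 7: rhs = 3, matching y values: none (0 points).
  x = 8: rhs = 0, matching y values: 0 (1 points).
  x = 9: rhs = 11, matching y values: none (0 points).
  x = 10: rhs = 8, matching y values: 5, 12 (2 points).
  x = 11: rhs = 14, matching y values: none (0 points).
  x = 12: rhs = 1, matching y values: 1, 16 (2 points).
  x = 13: rhs = 9, matching y values: 3, 14 (2 points).
  x = 14: rhs = 10, matching y values: none (0 points).
  x = 15: rhs = 10, matching y values: none (0 points).
  x = 16: rhs = 15, matching y values: 7, 10 (2 points).
Total affine count: 17.
Full point count |E(F_17)| = 17 + 1 = 18.
Hasse bound: |18 − (17+1)| = |0| = 0 ≤ 2√17 ≈ 8.2462 ✓.


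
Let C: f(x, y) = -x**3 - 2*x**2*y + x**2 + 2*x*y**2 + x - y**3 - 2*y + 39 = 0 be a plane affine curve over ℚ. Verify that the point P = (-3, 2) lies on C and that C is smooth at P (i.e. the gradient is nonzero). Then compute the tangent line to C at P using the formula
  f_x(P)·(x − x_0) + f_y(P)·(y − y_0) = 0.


Tangent line at P: 112 - 56*y = 0.

Step 1: f(-3, 2) = 0, so P lies on C.
Step 2: partial derivatives
  f_x(x, y) = -3*x**2 - 4*x*y + 2*x + 2*y**2 + 1, f_y(x, y) = -2*x**2 + 4*x*y - 3*y**2 - 2.
  f_x(P) = 0, f_y(P) = -56 (gradient nonzero, so P is smooth).
Step 3: tangent line at P: 0·(x − -3) + -56·(y − 2) = 0.
Expanding: 112 - 56*y = 0.


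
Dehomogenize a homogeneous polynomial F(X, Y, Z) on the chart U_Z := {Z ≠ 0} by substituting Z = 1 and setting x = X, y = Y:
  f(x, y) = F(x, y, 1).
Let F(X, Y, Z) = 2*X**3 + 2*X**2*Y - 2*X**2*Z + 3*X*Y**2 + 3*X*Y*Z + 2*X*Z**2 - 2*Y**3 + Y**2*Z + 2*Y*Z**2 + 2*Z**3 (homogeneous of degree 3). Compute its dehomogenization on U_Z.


f(x, y) = 2*x**3 + 2*x**2*y - 2*x**2 + 3*x*y**2 + 3*x*y + 2*x - 2*y**3 + y**2 + 2*y + 2

On U_Z we set Z = 1. Each monomial c·X^i·Y^j·Z^k in F becomes c·x^i·y^j·1^k = c·x^i·y^j.
Substituting Z = 1: F(X, Y, 1) = 2*x**3 + 2*x**2*y - 2*x**2 + 3*x*y**2 + 3*x*y + 2*x - 2*y**3 + y**2 + 2*y + 2.
Note: deg(f) ≤ deg(F) = 3; strict inequality happens when F is divisible by Z (lost terms).


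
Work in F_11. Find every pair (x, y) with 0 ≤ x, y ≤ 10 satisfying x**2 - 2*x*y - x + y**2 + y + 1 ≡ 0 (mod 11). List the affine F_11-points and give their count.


Affine F_11-points: ∅; count = 0.

For each of the 121 pairs (x, y) ∈ F_11², evaluate f(x, y) mod 11. Record the zeros.
  x = 0: [0↦1, 1↦3, 2↦7, 3↦2, 4↦10, 5↦9, 6↦10, 7↦2, 8↦7, 9↦3, 10↦1]  zeros at y ∈ ∅
  x = 1: [0↦1, 1↦1, 2↦3, 3↦7, 4↦2, 5↦10, 6↦9, 7↦10, 8↦2, 9↦7, 10↦3]  zeros at y ∈ ∅
  x = 2: [0↦3, 1↦1, 2↦1, 3↦3, 4↦7, 5↦2, 6↦10, 7↦9, 8↦10, 9↦2, 10↦7]  zeros at y ∈ ∅
  x = 3: [0↦7, 1↦3, 2↦1, 3↦1, 4↦3, 5↦7, 6↦2, 7↦10, 8↦9, 9↦10, 10↦2]  zeros at y ∈ ∅
  x = 4: [0↦2, 1↦7, 2↦3, 3↦1, 4↦1, 5↦3, 6↦7, 7↦2, 8↦10, 9↦9, 10↦10]  zeros at y ∈ ∅
  x = 5: [0↦10, 1↦2, 2↦7, 3↦3, 4↦1, 5↦1, 6↦3, 7↦7, 8↦2, 9↦10, 10↦9]  zeros at y ∈ ∅
  x = 6: [0↦9, 1↦10, 2↦2, 3↦7, 4↦3, 5↦1, 6↦1, 7↦3, 8↦7, 9↦2, 10↦10]  zeros at y ∈ ∅
  x = 7: [0↦10, 1↦9, 2↦10, 3↦2, 4↦7, 5↦3, 6↦1, 7↦1, 8↦3, 9↦7, 10↦2]  zeros at y ∈ ∅
  x = 8: [0↦2, 1↦10, 2↦9, 3↦10, 4↦2, 5↦7, 6↦3, 7↦1, 8↦1, 9↦3, 10↦7]  zeros at y ∈ ∅
  x = 9: [0↦7, 1↦2, 2↦10, 3↦9, 4↦10, 5↦2, 6↦7, 7↦3, 8↦1, 9↦1, 10↦3]  zeros at y ∈ ∅
  x = 10: [0↦3, 1↦7, 2↦2, 3↦10, 4↦9, 5↦10, 6↦2, 7↦7, 8↦3, 9↦1, 10↦1]  zeros at y ∈ ∅
Collecting zeros: affine points = ∅.
Total count |C(F_11)_aff| = 0.


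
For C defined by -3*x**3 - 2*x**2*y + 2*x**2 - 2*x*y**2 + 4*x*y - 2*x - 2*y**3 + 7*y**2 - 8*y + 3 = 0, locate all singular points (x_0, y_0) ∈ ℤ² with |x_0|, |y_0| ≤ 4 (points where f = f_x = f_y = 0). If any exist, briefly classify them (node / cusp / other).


Singular points: {(0, 1)}; classification: cusp.

Compute partial derivatives:
  f_x = -9*x**2 - 4*x*y + 4*x - 2*y**2 + 4*y - 2.
  f_y = -2*x**2 - 4*x*y + 4*x - 6*y**2 + 14*y - 8.
Scan x_0 ∈ {−4, ..., 4}. For each x_0, f_y(x_0, y) is a polynomial in y; find its integer roots y ∈ {−4, ..., 4}, then test f_x and f at those candidates.
  x = -4: f_y(-4, y) = -6*y**2 + 30*y - 56; no integer root y with |y| ≤ 4.
  x = -3: f_y(-3, y) = -6*y**2 + 26*y - 38; no integer root y with |y| ≤ 4.
  x = -2: f_y(-2, y) = -6*y**2 + 22*y - 24; no integer root y with |y| ≤ 4.
  x = -1: f_y(-1, y) = -6*y**2 + 18*y - 14; no integer root y with |y| ≤ 4.
  x = 0: f_y(0, y) = -6*y**2 + 14*y - 8; vanishes at y ∈ {1}. (0, 1): f_x = 0, f = 0 — SINGULAR.
  x = 1: f_y(1, y) = -6*y**2 + 10*y - 6; no integer root y with |y| ≤ 4.
  x = 2: f_y(2, y) = -6*y**2 + 6*y - 8; no integer root y with |y| ≤ 4.
  x = 3: f_y(3, y) = -6*y**2 + 2*y - 14; no integer root y with |y| ≤ 4.
  x = 4: f_y(4, y) = -6*y**2 - 2*y - 24; no integer root y with |y| ≤ 4.
Only singular point on the grid: (0, 1).
Classify: substitute x = 0 + u, y = 1 + v and expand: f = -3*u**3 - 2*u**2*v - 2*u*v**2 - 2*v**3 + v**2.
No constant or linear terms (consistent with a singular point). Quadratic part: v**2. Cubic part: -3*u**3 - 2*u**2*v - 2*u*v**2 - 2*v**3.
The quadratic part v**2 is a perfect square, so there is a single (double) tangent line v = 0, i.e. y = 1. Restricting the cubic part to that line (v = 0) leaves -3*u**3 ≠ 0, so f is not divisible by v and the branch is v² ≈ 3*u**3 to lowest order — this is a cusp.
Classification: cusp.
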